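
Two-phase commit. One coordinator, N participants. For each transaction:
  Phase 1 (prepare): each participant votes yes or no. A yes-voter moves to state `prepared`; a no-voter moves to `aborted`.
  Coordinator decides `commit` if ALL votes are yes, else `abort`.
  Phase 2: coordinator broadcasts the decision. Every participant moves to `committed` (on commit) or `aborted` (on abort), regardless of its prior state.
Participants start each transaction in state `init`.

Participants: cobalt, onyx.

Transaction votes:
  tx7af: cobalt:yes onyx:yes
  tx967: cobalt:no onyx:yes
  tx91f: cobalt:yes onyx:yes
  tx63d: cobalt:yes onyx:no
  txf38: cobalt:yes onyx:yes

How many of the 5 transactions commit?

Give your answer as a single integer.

Answer: 3

Derivation:
tx7af: all yes -> commit (commits=1)
tx967: no from cobalt -> abort (commits=1)
tx91f: all yes -> commit (commits=2)
tx63d: no from onyx -> abort (commits=2)
txf38: all yes -> commit (commits=3)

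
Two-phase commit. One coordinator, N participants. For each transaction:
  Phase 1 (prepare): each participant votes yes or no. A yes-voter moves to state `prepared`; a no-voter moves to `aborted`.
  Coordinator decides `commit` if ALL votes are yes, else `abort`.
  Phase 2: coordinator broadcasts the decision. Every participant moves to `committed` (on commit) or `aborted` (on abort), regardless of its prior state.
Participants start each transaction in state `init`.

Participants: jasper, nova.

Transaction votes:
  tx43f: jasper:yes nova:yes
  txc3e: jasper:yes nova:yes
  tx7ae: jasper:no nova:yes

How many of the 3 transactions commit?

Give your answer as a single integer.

tx43f: all yes -> commit (commits=1)
txc3e: all yes -> commit (commits=2)
tx7ae: no from jasper -> abort (commits=2)

Answer: 2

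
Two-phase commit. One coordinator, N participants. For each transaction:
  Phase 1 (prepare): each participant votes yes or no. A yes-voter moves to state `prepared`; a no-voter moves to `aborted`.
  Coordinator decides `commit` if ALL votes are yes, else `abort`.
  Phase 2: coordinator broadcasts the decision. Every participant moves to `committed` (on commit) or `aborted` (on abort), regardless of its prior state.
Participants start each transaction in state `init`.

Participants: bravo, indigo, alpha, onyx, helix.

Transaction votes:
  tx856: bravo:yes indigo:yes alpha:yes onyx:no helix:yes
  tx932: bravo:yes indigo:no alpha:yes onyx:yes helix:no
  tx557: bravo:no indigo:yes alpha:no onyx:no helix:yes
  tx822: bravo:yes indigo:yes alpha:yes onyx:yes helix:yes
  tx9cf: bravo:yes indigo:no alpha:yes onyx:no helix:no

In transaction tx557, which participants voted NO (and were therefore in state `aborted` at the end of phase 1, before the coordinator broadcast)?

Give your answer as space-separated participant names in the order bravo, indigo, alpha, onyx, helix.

Txn tx557 phase 1: bravo no -> aborted; indigo yes -> prepared; alpha no -> aborted; onyx no -> aborted; helix yes -> prepared

Answer: bravo alpha onyx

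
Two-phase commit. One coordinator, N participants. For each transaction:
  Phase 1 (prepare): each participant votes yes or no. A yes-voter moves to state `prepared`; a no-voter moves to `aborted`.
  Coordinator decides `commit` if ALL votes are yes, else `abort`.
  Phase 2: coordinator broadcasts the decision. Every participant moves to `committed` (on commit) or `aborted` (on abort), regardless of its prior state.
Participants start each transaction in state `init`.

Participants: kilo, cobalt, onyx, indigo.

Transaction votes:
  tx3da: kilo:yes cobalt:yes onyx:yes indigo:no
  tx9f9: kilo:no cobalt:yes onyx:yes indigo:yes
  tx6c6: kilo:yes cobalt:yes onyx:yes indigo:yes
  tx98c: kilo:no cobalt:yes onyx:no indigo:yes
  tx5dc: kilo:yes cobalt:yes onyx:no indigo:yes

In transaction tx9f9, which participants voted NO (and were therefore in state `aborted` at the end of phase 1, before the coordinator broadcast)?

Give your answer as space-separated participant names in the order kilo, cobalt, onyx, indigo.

Answer: kilo

Derivation:
Txn tx9f9 phase 1: kilo no -> aborted; cobalt yes -> prepared; onyx yes -> prepared; indigo yes -> prepared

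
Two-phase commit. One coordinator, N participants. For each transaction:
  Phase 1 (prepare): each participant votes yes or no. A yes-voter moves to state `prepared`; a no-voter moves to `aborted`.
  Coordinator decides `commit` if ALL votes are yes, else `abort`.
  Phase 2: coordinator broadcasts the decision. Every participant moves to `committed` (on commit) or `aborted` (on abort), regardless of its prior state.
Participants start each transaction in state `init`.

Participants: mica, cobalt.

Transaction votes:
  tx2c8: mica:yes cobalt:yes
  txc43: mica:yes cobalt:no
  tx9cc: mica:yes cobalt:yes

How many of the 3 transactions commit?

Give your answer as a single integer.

tx2c8: all yes -> commit (commits=1)
txc43: no from cobalt -> abort (commits=1)
tx9cc: all yes -> commit (commits=2)

Answer: 2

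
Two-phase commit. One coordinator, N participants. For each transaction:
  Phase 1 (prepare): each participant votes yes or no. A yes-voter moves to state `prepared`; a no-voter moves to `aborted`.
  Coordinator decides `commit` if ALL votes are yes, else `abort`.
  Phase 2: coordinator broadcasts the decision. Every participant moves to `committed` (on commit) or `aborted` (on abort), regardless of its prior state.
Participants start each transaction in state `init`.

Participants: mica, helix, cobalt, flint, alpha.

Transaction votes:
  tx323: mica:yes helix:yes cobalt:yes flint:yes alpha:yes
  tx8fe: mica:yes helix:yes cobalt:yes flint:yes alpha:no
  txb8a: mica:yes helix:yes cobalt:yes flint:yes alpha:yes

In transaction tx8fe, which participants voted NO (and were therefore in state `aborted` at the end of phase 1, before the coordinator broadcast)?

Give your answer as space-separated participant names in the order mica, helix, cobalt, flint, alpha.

Txn tx8fe phase 1: mica yes -> prepared; helix yes -> prepared; cobalt yes -> prepared; flint yes -> prepared; alpha no -> aborted

Answer: alpha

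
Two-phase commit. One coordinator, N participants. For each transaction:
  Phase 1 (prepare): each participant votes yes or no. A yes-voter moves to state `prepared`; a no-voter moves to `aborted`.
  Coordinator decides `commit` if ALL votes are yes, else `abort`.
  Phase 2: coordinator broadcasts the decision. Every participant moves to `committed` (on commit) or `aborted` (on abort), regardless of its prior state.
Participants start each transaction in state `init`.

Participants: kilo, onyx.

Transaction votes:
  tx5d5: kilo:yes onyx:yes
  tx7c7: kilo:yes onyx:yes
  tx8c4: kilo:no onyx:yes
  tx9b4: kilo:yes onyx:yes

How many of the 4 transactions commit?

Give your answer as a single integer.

tx5d5: all yes -> commit (commits=1)
tx7c7: all yes -> commit (commits=2)
tx8c4: no from kilo -> abort (commits=2)
tx9b4: all yes -> commit (commits=3)

Answer: 3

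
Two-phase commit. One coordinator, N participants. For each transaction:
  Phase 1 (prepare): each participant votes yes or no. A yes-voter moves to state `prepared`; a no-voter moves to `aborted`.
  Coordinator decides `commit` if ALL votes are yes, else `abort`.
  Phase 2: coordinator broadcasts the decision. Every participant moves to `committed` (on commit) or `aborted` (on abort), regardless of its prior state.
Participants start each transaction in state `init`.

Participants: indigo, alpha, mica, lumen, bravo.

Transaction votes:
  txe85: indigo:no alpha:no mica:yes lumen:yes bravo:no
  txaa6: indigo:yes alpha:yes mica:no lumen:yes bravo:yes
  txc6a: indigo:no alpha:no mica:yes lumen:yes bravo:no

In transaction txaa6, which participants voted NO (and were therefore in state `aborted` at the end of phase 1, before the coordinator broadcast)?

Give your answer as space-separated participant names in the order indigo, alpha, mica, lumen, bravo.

Answer: mica

Derivation:
Txn txaa6 phase 1: indigo yes -> prepared; alpha yes -> prepared; mica no -> aborted; lumen yes -> prepared; bravo yes -> prepared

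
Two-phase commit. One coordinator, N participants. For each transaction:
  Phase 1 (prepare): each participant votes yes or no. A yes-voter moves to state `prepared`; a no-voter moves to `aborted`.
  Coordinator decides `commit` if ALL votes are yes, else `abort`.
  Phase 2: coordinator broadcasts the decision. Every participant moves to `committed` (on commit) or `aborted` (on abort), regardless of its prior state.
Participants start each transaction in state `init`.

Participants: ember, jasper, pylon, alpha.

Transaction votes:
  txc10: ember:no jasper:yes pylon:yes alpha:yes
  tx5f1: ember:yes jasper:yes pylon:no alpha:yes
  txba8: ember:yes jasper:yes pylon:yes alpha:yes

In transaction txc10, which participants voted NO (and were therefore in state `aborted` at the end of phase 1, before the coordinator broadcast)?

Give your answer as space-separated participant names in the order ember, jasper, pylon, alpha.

Answer: ember

Derivation:
Txn txc10 phase 1: ember no -> aborted; jasper yes -> prepared; pylon yes -> prepared; alpha yes -> prepared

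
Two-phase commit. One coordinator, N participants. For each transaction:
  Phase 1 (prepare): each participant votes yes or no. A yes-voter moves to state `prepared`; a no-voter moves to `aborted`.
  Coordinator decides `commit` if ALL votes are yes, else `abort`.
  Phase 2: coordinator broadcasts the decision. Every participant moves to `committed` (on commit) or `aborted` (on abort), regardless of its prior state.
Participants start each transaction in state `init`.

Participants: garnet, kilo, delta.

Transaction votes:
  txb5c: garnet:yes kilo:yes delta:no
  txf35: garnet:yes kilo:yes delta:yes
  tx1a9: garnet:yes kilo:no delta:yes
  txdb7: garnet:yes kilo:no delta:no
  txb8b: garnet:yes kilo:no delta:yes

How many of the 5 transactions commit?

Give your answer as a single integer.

txb5c: no from delta -> abort (commits=0)
txf35: all yes -> commit (commits=1)
tx1a9: no from kilo -> abort (commits=1)
txdb7: no from kilo, delta -> abort (commits=1)
txb8b: no from kilo -> abort (commits=1)

Answer: 1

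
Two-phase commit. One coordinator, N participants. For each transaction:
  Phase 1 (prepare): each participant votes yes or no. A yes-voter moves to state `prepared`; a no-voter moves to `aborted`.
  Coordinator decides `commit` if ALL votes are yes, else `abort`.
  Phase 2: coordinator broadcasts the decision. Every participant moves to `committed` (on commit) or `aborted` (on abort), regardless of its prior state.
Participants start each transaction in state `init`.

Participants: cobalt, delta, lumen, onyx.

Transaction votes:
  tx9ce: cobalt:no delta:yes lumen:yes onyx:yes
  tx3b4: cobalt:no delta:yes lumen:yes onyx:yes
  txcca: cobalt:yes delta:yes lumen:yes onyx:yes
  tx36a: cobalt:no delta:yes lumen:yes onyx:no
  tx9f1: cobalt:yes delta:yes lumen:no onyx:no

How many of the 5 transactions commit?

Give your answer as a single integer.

tx9ce: no from cobalt -> abort (commits=0)
tx3b4: no from cobalt -> abort (commits=0)
txcca: all yes -> commit (commits=1)
tx36a: no from cobalt, onyx -> abort (commits=1)
tx9f1: no from lumen, onyx -> abort (commits=1)

Answer: 1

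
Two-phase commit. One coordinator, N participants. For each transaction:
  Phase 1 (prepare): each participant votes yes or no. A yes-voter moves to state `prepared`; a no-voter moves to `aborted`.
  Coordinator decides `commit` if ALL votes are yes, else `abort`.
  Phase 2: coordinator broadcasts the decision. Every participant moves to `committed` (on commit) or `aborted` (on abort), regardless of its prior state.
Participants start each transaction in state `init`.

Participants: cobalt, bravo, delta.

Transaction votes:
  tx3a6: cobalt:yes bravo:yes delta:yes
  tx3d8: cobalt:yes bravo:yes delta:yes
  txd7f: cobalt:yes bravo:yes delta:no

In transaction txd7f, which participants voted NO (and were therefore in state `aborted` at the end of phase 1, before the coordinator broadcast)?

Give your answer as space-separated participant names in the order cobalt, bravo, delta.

Answer: delta

Derivation:
Txn txd7f phase 1: cobalt yes -> prepared; bravo yes -> prepared; delta no -> aborted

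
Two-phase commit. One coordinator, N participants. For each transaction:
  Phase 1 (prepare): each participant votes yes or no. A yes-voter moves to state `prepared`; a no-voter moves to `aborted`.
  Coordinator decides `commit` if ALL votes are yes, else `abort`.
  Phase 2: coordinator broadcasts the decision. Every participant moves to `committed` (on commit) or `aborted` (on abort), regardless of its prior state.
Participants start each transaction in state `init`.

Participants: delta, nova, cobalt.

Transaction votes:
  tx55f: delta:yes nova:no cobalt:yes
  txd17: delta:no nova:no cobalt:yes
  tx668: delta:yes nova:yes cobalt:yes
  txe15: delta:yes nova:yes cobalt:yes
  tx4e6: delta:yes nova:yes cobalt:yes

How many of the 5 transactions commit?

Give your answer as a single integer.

Answer: 3

Derivation:
tx55f: no from nova -> abort (commits=0)
txd17: no from delta, nova -> abort (commits=0)
tx668: all yes -> commit (commits=1)
txe15: all yes -> commit (commits=2)
tx4e6: all yes -> commit (commits=3)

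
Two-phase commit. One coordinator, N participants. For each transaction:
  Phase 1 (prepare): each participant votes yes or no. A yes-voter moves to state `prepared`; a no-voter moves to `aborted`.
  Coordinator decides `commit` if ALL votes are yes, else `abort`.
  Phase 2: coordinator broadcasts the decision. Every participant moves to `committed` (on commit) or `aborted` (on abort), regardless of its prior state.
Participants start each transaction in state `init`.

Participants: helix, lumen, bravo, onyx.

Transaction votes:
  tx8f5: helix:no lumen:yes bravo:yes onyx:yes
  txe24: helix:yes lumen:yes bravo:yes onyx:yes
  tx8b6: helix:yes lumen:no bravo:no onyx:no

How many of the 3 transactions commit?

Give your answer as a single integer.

Answer: 1

Derivation:
tx8f5: no from helix -> abort (commits=0)
txe24: all yes -> commit (commits=1)
tx8b6: no from lumen, bravo, onyx -> abort (commits=1)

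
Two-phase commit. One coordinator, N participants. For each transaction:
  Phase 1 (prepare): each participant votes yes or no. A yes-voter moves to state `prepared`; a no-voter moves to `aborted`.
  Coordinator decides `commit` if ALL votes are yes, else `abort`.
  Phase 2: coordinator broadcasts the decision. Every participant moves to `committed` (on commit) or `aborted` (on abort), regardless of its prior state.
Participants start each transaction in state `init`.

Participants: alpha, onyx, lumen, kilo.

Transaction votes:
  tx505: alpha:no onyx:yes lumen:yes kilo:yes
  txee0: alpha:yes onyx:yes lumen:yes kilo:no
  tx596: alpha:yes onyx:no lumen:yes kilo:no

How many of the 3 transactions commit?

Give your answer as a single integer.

tx505: no from alpha -> abort (commits=0)
txee0: no from kilo -> abort (commits=0)
tx596: no from onyx, kilo -> abort (commits=0)

Answer: 0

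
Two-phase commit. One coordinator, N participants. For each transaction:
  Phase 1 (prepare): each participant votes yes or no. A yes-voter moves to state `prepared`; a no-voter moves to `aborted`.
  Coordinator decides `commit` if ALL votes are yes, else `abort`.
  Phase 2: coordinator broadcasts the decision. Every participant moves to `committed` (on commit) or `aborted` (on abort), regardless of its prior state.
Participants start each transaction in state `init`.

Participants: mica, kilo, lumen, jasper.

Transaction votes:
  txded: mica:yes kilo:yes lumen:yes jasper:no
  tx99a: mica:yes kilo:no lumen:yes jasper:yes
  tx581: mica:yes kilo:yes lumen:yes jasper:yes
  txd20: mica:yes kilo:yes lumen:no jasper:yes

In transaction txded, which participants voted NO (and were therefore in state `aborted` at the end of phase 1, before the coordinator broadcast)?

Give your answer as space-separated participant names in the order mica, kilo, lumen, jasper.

Answer: jasper

Derivation:
Txn txded phase 1: mica yes -> prepared; kilo yes -> prepared; lumen yes -> prepared; jasper no -> aborted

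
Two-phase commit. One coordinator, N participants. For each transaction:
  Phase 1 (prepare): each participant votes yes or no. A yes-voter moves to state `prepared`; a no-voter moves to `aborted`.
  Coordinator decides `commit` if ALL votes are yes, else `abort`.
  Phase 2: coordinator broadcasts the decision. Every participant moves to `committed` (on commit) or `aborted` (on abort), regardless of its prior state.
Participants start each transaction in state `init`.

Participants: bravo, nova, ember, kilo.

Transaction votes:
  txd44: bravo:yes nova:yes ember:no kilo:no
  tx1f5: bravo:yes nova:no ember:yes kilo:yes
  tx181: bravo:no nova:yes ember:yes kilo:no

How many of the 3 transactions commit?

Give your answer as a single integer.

Answer: 0

Derivation:
txd44: no from ember, kilo -> abort (commits=0)
tx1f5: no from nova -> abort (commits=0)
tx181: no from bravo, kilo -> abort (commits=0)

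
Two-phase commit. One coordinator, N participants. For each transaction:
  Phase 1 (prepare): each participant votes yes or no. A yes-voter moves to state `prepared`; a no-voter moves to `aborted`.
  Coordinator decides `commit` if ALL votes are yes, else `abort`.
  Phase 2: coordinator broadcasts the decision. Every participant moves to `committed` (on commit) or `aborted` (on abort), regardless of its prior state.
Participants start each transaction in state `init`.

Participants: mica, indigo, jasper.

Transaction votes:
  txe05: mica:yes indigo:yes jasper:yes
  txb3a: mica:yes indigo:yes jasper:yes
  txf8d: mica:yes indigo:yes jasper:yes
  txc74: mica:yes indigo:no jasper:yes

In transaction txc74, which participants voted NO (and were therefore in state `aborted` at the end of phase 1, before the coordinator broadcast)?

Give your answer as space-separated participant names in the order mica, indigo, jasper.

Txn txc74 phase 1: mica yes -> prepared; indigo no -> aborted; jasper yes -> prepared

Answer: indigo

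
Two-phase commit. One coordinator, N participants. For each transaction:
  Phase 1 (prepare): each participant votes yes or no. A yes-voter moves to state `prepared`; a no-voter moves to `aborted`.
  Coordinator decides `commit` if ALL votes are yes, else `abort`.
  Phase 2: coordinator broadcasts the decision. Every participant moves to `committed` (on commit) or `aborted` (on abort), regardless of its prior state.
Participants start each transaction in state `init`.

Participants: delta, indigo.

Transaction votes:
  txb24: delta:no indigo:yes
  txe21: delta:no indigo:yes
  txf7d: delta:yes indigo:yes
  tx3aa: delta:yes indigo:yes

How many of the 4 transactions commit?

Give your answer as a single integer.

Answer: 2

Derivation:
txb24: no from delta -> abort (commits=0)
txe21: no from delta -> abort (commits=0)
txf7d: all yes -> commit (commits=1)
tx3aa: all yes -> commit (commits=2)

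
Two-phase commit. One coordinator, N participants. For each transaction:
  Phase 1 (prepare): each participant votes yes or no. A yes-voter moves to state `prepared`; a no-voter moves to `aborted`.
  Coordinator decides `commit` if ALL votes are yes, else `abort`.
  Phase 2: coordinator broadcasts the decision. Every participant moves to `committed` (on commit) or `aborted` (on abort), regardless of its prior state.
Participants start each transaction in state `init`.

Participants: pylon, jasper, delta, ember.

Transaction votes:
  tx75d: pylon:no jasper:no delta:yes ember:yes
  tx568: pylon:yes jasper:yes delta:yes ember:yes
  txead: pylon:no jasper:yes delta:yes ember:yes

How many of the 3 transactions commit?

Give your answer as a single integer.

tx75d: no from pylon, jasper -> abort (commits=0)
tx568: all yes -> commit (commits=1)
txead: no from pylon -> abort (commits=1)

Answer: 1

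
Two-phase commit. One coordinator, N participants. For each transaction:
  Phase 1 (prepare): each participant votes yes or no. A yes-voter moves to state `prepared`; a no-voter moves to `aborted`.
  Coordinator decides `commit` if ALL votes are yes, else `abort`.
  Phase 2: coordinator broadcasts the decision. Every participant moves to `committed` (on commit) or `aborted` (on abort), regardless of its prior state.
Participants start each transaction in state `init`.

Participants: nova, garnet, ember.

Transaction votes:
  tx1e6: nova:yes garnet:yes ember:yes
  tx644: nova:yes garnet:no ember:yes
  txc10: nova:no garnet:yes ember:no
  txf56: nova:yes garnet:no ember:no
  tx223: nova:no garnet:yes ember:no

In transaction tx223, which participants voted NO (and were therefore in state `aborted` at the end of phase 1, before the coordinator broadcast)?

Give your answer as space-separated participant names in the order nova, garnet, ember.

Txn tx223 phase 1: nova no -> aborted; garnet yes -> prepared; ember no -> aborted

Answer: nova ember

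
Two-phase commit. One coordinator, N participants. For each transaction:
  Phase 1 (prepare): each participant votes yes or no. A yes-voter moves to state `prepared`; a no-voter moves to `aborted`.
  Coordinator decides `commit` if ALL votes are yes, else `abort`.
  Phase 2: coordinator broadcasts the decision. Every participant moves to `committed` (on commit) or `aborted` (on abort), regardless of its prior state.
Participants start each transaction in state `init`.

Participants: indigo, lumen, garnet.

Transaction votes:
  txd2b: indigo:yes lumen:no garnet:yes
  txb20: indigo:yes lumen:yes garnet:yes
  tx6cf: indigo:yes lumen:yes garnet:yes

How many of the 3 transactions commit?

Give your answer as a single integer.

Answer: 2

Derivation:
txd2b: no from lumen -> abort (commits=0)
txb20: all yes -> commit (commits=1)
tx6cf: all yes -> commit (commits=2)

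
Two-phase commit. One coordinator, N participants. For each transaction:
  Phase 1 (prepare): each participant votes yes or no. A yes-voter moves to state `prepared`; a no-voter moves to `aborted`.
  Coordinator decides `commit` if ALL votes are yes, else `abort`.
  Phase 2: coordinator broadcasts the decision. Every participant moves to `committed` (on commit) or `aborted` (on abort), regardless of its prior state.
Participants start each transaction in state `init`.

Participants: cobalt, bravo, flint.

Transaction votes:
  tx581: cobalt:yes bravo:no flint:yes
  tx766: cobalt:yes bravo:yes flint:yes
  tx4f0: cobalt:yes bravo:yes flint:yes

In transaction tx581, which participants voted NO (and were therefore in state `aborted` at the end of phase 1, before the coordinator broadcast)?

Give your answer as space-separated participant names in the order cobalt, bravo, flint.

Answer: bravo

Derivation:
Txn tx581 phase 1: cobalt yes -> prepared; bravo no -> aborted; flint yes -> prepared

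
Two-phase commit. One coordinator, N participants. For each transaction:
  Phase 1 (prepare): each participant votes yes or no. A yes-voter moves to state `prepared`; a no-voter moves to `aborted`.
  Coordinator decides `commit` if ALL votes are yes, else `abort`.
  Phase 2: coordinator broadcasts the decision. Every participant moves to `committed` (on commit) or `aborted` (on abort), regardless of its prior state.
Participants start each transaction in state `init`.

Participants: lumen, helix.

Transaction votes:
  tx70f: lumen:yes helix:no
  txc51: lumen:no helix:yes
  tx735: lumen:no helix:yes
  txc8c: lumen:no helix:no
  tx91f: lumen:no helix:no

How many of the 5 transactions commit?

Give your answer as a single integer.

tx70f: no from helix -> abort (commits=0)
txc51: no from lumen -> abort (commits=0)
tx735: no from lumen -> abort (commits=0)
txc8c: no from lumen, helix -> abort (commits=0)
tx91f: no from lumen, helix -> abort (commits=0)

Answer: 0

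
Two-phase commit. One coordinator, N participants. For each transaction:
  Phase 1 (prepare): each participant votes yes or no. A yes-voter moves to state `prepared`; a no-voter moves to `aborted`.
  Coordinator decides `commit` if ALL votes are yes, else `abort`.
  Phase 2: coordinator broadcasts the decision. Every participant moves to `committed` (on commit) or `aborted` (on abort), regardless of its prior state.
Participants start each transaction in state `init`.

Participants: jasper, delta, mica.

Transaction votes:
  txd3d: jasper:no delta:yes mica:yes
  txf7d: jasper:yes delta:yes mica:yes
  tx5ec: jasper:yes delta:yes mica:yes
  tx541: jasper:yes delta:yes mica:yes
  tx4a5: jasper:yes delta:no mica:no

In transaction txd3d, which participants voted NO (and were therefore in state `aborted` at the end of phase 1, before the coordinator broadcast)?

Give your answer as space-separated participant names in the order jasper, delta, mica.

Answer: jasper

Derivation:
Txn txd3d phase 1: jasper no -> aborted; delta yes -> prepared; mica yes -> prepared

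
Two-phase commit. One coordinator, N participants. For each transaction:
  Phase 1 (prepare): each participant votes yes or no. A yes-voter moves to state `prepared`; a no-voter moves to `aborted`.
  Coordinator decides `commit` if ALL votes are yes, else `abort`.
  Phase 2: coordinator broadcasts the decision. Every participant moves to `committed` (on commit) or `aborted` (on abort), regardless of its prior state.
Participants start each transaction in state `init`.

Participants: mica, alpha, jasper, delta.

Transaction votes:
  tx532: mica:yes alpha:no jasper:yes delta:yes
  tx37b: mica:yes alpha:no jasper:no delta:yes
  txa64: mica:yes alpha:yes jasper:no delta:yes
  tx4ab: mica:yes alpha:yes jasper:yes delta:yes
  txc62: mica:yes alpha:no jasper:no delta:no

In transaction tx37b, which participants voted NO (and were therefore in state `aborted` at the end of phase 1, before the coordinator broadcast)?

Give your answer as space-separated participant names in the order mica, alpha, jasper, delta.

Answer: alpha jasper

Derivation:
Txn tx37b phase 1: mica yes -> prepared; alpha no -> aborted; jasper no -> aborted; delta yes -> prepared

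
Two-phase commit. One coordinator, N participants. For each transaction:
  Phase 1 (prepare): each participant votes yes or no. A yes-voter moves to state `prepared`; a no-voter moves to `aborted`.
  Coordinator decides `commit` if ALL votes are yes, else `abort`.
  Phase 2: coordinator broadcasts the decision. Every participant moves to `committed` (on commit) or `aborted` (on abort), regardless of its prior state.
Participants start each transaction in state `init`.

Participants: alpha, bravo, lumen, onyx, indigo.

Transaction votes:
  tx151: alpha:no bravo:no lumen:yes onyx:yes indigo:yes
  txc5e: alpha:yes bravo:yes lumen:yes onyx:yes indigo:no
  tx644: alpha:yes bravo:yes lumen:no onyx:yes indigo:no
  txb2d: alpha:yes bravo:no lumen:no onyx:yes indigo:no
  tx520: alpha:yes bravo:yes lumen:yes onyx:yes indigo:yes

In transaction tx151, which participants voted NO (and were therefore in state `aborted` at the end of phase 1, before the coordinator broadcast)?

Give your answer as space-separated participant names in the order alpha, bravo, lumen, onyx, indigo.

Txn tx151 phase 1: alpha no -> aborted; bravo no -> aborted; lumen yes -> prepared; onyx yes -> prepared; indigo yes -> prepared

Answer: alpha bravo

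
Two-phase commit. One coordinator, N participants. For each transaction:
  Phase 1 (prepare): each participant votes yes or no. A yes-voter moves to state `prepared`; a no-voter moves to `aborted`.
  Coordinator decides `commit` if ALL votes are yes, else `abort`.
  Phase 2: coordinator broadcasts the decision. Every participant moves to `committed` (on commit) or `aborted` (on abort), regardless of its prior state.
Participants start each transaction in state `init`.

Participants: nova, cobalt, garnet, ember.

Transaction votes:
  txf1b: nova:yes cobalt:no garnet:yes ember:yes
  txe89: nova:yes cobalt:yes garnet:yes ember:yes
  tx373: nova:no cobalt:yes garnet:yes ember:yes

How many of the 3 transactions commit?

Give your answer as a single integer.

Answer: 1

Derivation:
txf1b: no from cobalt -> abort (commits=0)
txe89: all yes -> commit (commits=1)
tx373: no from nova -> abort (commits=1)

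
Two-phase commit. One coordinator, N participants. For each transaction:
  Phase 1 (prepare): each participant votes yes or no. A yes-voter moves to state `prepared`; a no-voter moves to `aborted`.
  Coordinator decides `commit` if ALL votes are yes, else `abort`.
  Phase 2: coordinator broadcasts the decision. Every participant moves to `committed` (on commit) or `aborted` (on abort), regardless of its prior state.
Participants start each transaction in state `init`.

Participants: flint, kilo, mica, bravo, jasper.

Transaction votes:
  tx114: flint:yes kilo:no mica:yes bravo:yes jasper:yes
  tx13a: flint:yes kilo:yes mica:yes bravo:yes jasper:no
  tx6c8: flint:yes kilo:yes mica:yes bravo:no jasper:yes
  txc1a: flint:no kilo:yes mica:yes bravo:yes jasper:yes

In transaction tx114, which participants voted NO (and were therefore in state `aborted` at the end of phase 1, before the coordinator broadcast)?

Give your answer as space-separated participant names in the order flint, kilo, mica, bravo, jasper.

Txn tx114 phase 1: flint yes -> prepared; kilo no -> aborted; mica yes -> prepared; bravo yes -> prepared; jasper yes -> prepared

Answer: kilo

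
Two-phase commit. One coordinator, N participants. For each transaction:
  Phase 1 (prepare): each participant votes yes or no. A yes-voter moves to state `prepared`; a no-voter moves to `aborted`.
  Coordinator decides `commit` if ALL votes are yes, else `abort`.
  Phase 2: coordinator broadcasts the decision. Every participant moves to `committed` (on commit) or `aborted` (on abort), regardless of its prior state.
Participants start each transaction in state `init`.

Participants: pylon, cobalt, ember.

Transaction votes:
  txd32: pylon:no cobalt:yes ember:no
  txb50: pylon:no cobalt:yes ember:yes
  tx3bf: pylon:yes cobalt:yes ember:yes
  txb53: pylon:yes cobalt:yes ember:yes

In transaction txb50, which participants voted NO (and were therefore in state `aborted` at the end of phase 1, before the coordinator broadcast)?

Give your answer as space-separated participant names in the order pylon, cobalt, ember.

Answer: pylon

Derivation:
Txn txb50 phase 1: pylon no -> aborted; cobalt yes -> prepared; ember yes -> prepared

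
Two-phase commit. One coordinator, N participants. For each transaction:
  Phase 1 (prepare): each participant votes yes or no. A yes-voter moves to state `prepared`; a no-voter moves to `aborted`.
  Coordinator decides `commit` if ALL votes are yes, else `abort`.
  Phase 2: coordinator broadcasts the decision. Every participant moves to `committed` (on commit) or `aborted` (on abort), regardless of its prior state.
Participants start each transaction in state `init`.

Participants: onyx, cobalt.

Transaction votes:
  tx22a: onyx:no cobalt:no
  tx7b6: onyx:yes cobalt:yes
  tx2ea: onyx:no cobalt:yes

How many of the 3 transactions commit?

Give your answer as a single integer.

tx22a: no from onyx, cobalt -> abort (commits=0)
tx7b6: all yes -> commit (commits=1)
tx2ea: no from onyx -> abort (commits=1)

Answer: 1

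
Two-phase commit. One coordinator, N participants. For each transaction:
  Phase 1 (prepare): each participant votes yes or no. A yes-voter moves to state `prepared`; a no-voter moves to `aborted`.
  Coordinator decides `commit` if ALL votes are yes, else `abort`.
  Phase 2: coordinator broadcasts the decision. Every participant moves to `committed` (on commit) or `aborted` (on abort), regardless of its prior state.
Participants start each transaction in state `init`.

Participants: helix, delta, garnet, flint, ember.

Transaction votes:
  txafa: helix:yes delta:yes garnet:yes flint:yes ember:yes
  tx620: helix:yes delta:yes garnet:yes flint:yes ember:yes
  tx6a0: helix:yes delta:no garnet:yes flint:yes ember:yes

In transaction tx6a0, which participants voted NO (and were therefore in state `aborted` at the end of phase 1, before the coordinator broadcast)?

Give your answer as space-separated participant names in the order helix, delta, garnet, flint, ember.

Answer: delta

Derivation:
Txn tx6a0 phase 1: helix yes -> prepared; delta no -> aborted; garnet yes -> prepared; flint yes -> prepared; ember yes -> prepared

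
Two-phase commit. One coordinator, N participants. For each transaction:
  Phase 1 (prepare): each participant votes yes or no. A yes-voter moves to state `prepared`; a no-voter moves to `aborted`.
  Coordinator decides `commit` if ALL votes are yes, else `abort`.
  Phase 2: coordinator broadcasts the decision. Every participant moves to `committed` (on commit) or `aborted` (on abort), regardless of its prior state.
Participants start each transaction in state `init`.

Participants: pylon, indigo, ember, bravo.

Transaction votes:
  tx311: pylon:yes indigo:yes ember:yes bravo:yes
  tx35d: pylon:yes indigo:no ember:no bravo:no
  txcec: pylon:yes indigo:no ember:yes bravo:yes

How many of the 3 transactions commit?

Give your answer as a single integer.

Answer: 1

Derivation:
tx311: all yes -> commit (commits=1)
tx35d: no from indigo, ember, bravo -> abort (commits=1)
txcec: no from indigo -> abort (commits=1)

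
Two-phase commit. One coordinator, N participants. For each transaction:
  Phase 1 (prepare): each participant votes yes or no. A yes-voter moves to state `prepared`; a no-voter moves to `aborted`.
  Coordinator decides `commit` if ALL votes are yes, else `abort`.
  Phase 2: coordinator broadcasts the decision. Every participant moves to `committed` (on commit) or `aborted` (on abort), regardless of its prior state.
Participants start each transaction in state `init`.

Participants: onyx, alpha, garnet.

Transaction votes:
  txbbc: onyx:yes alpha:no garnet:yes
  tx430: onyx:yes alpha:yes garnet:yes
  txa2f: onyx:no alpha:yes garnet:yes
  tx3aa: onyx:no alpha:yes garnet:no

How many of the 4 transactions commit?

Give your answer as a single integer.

txbbc: no from alpha -> abort (commits=0)
tx430: all yes -> commit (commits=1)
txa2f: no from onyx -> abort (commits=1)
tx3aa: no from onyx, garnet -> abort (commits=1)

Answer: 1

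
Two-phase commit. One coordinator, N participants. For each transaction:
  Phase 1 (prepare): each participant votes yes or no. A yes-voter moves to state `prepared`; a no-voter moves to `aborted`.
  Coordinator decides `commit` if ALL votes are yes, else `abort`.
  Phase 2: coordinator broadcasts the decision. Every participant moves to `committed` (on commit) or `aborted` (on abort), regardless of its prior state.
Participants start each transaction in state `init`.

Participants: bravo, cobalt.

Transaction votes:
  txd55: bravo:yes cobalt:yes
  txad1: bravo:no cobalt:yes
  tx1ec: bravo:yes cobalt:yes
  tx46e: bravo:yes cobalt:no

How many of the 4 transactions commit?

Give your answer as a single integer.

Answer: 2

Derivation:
txd55: all yes -> commit (commits=1)
txad1: no from bravo -> abort (commits=1)
tx1ec: all yes -> commit (commits=2)
tx46e: no from cobalt -> abort (commits=2)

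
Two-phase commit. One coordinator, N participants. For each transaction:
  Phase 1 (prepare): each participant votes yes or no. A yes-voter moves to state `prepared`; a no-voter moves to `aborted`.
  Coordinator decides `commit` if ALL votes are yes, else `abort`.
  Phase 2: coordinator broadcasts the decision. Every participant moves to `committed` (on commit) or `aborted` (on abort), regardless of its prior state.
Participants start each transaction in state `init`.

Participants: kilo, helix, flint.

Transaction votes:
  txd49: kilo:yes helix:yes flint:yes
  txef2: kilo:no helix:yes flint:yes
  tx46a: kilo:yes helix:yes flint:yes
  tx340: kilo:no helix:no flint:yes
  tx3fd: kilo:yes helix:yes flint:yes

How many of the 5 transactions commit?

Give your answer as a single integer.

txd49: all yes -> commit (commits=1)
txef2: no from kilo -> abort (commits=1)
tx46a: all yes -> commit (commits=2)
tx340: no from kilo, helix -> abort (commits=2)
tx3fd: all yes -> commit (commits=3)

Answer: 3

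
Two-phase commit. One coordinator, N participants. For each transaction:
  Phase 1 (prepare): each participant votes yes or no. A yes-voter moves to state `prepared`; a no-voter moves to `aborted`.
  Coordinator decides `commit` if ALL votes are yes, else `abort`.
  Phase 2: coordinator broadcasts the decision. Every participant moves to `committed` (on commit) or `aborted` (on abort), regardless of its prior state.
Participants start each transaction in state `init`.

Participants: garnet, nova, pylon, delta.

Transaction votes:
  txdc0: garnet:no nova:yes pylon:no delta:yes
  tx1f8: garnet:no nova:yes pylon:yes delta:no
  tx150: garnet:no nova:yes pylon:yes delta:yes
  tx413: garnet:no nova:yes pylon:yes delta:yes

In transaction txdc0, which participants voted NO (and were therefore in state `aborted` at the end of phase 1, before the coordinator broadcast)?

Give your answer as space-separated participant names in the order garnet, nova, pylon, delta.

Answer: garnet pylon

Derivation:
Txn txdc0 phase 1: garnet no -> aborted; nova yes -> prepared; pylon no -> aborted; delta yes -> prepared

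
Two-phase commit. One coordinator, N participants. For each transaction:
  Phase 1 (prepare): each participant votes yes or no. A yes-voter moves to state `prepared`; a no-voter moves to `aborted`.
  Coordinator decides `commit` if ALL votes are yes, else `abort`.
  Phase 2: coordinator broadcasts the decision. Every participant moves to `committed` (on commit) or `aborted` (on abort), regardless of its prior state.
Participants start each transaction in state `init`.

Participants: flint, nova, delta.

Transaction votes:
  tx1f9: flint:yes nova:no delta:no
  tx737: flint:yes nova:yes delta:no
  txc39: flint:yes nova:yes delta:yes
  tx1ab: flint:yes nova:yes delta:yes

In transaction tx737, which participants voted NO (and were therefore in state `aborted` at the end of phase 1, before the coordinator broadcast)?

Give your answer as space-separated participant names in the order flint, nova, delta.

Answer: delta

Derivation:
Txn tx737 phase 1: flint yes -> prepared; nova yes -> prepared; delta no -> aborted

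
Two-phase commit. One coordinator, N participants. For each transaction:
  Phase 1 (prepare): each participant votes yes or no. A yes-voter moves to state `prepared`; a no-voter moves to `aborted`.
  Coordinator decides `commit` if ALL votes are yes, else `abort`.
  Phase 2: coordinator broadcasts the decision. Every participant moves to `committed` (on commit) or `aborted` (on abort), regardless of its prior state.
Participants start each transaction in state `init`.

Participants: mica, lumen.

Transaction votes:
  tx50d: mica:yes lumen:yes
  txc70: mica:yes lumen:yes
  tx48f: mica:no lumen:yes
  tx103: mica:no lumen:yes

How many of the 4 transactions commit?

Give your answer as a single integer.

Answer: 2

Derivation:
tx50d: all yes -> commit (commits=1)
txc70: all yes -> commit (commits=2)
tx48f: no from mica -> abort (commits=2)
tx103: no from mica -> abort (commits=2)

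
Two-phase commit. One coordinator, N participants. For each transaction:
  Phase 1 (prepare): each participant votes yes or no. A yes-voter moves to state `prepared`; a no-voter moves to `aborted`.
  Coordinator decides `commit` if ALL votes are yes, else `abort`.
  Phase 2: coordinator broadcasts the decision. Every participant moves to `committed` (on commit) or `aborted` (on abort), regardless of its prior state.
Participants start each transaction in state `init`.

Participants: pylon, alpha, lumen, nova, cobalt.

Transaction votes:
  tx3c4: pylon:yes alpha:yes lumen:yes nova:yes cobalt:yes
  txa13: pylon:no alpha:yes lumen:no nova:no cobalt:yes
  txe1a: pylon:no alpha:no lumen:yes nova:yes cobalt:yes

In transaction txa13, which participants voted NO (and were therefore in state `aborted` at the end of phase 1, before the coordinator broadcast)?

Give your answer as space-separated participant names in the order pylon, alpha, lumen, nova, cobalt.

Answer: pylon lumen nova

Derivation:
Txn txa13 phase 1: pylon no -> aborted; alpha yes -> prepared; lumen no -> aborted; nova no -> aborted; cobalt yes -> prepared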